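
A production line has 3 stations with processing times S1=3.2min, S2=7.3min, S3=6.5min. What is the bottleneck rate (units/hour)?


Bottleneck = longest station time
Station times: [3.2, 7.3, 6.5]
Max = 7.3 min
Rate = 60 / 7.3
= 8.22 units/hour (bottleneck: 7.3min)


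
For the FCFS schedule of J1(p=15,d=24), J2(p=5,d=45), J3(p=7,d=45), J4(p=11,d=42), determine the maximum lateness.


Lateness per job (L = C - d):
  J1: C=15, d=24, L=-9
  J2: C=20, d=45, L=-25
  J3: C=27, d=45, L=-18
  J4: C=38, d=42, L=-4
Lmax = max(-9, -25, -18, -4)
= -4


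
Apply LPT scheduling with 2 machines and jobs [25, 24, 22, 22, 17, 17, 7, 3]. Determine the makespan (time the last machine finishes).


Jobs (LPT sorted): [25, 24, 22, 22, 17, 17, 7, 3]
Machines: 2
  J=25 → Machine 1 (load: 0+25=25)
  J=24 → Machine 2 (load: 0+24=24)
  J=22 → Machine 2 (load: 24+22=46)
  J=22 → Machine 1 (load: 25+22=47)
  J=17 → Machine 2 (load: 46+17=63)
  J=17 → Machine 1 (load: 47+17=64)
  J=7 → Machine 2 (load: 63+7=70)
  J=3 → Machine 1 (load: 64+3=67)
Machine loads: [67, 70]
Makespan = max = 70 time units


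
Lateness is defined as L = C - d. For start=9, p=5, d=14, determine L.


Completion = 9 + 5 = 14
Lateness = C - d = 14 - 14
= 0


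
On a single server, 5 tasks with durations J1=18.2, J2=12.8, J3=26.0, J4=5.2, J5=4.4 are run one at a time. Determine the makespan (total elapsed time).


Sequential makespan: sum all processing times
= 18.2 + 12.8 + 26.0 + 5.2 + 4.4
= 66.6 time units


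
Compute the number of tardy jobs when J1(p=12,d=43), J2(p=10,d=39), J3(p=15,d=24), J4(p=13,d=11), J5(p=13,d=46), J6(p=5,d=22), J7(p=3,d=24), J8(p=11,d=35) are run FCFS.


Completion vs due date:
  J1: C=12, d=43 → on time
  J2: C=22, d=39 → on time
  J3: C=37, d=24 → TARDY
  J4: C=50, d=11 → TARDY
  J5: C=63, d=46 → TARDY
  J6: C=68, d=22 → TARDY
  J7: C=71, d=24 → TARDY
  J8: C=82, d=35 → TARDY
Tardy jobs: J3, J4, J5, J6, J7, J8
Count = 6


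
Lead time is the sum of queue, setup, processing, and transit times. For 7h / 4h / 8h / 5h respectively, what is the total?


Lead time = queue + setup + processing + transit
= 7 + 4 + 8 + 5
= 24 hours


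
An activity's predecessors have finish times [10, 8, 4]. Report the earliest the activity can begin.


ES = max of all predecessor completion times
Predecessors: [10, 8, 4]
ES = max(10, 8, 4)
= 10


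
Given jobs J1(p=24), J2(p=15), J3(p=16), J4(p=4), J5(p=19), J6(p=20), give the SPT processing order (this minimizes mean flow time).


SPT: sort by shortest processing time
  J4: p=4
  J2: p=15
  J3: p=16
  J5: p=19
  J6: p=20
  J1: p=24
Order: J4 → J2 → J3 → J5 → J6 → J1


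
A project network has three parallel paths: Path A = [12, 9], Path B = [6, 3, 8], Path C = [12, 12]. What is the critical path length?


Path A: 12 + 9 = 21
Path B: 6 + 3 + 8 = 17
Path C: 12 + 12 = 24
Critical path = longest = max(21, 17, 24)
= 24 (Path C)


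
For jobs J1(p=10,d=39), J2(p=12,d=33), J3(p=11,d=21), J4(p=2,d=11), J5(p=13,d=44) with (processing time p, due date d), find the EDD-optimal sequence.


EDD: sort by earliest due date
  J4: d=11, p=2
  J3: d=21, p=11
  J2: d=33, p=12
  J1: d=39, p=10
  J5: d=44, p=13
Order: J4 → J3 → J2 → J1 → J5


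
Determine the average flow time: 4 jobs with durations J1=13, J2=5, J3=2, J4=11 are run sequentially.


Completion times:
  J1: completes at 13
  J2: completes at 18
  J3: completes at 20
  J4: completes at 31
Sum = 82
Average = 82/4
= 20.50


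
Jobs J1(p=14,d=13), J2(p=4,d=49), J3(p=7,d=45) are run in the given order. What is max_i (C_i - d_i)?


Lateness per job (L = C - d):
  J1: C=14, d=13, L=1
  J2: C=18, d=49, L=-31
  J3: C=25, d=45, L=-20
Lmax = max(1, -31, -20)
= 1


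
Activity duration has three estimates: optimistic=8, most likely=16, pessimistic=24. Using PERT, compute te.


te = (o + 4m + p) / 6
= (8 + 4×16 + 24) / 6
= (8 + 64 + 24) / 6
= 96 / 6
= 16.00


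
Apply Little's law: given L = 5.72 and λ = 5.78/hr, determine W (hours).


Little's law: L = λW → W = L / λ
= 5.72 / 5.78
= 0.99 hours


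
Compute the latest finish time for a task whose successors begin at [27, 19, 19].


LF = min of all successor start times
Successors start at: [27, 19, 19]
LF = min(27, 19, 19)
= 19


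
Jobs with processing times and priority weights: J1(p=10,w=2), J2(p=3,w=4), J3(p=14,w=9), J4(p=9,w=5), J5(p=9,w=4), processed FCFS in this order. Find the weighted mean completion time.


Completion times:
  J1: C=10, w×C=2×10=20
  J2: C=13, w×C=4×13=52
  J3: C=27, w×C=9×27=243
  J4: C=36, w×C=5×36=180
  J5: C=45, w×C=4×45=180
Sum w×C = 675
Sum w = 24
Weighted avg = 675/24
= 28.12


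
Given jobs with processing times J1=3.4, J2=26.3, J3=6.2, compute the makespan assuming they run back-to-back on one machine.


Sequential makespan: sum all processing times
= 3.4 + 26.3 + 6.2
= 35.9 time units


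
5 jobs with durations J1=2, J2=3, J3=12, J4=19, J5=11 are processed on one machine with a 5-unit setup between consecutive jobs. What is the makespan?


Makespan = Σ processing + (n-1) × setup
= (2 + 3 + 12 + 19 + 11) + (5-1)×5
= 47 + 20
= 67 time units


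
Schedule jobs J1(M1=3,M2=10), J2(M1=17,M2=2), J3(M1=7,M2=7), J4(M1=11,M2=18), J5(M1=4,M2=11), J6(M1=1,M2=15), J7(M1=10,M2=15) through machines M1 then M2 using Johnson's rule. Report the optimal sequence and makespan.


Johnson's rule:
Group 1 (M1≤M2, sort by M1): ['J6', 'J1', 'J5', 'J3', 'J7', 'J4']
Group 2 (M1>M2, sort desc M2): ['J2']
Sequence: J6 → J1 → J5 → J3 → J7 → J4 → J2
Makespan calculation:
  J6: M1 done=1, M2 done=16
  J1: M1 done=4, M2 done=26
  J5: M1 done=8, M2 done=37
  J3: M1 done=15, M2 done=44
  J7: M1 done=25, M2 done=59
  J4: M1 done=36, M2 done=77
  J2: M1 done=53, M2 done=79
= Sequence: J6 → J1 → J5 → J3 → J7 → J4 → J2, Makespan: 79


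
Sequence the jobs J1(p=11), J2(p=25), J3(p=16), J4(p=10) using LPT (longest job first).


LPT: sort by longest processing time first
  J2: p=25
  J3: p=16
  J1: p=11
  J4: p=10
Order: J2 → J3 → J1 → J4


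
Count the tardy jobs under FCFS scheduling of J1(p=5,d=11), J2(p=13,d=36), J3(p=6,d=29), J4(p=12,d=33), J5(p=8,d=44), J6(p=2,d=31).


Completion vs due date:
  J1: C=5, d=11 → on time
  J2: C=18, d=36 → on time
  J3: C=24, d=29 → on time
  J4: C=36, d=33 → TARDY
  J5: C=44, d=44 → on time
  J6: C=46, d=31 → TARDY
Tardy jobs: J4, J6
Count = 2


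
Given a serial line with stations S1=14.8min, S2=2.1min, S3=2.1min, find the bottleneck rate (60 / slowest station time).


Bottleneck = longest station time
Station times: [14.8, 2.1, 2.1]
Max = 14.8 min
Rate = 60 / 14.8
= 4.05 units/hour (bottleneck: 14.8min)


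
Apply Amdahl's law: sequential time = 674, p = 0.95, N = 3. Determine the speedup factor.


Amdahl's law: T_p = T × ((1-p) + p/N)
= 674 × ((1-0.95) + 0.95/3)
= 674 × (0.05 + 0.3167)
= 674 × 0.3667
= 247.13
Speedup = 674/247.13
= 2.73×


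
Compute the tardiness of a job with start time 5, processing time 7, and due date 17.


Completion = start + processing = 5 + 7 = 12
Tardiness = max(0, C - d) = max(0, 12 - 17)
= max(0, -5)
= 0


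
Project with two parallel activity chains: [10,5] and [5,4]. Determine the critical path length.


Path A: 10 + 5 = 15
Path B: 5 + 4 = 9
Critical path = longest = max(15, 9)
= 15 (Path A)


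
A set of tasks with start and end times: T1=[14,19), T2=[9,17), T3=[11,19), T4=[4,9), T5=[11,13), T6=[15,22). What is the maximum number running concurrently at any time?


Check each time point for overlaps:
  t=15: 4 tasks active (T1, T2, T3, T6)
Max concurrent = 4


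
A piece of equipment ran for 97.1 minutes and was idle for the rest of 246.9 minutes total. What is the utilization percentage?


Utilization = busy / total × 100
= 97.1 / 246.9 × 100
= 39.3%


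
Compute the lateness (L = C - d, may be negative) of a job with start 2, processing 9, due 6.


Completion = 2 + 9 = 11
Lateness = C - d = 11 - 6
= 5


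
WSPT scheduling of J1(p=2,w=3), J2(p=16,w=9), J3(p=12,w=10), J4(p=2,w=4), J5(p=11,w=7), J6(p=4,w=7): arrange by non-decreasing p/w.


WSPT (Smith's rule): sort by p/w ascending
  J4: p/w = 2/4 = 0.500
  J6: p/w = 4/7 = 0.571
  J1: p/w = 2/3 = 0.667
  J3: p/w = 12/10 = 1.200
  J5: p/w = 11/7 = 1.571
  J2: p/w = 16/9 = 1.778
Order: J4 → J6 → J1 → J3 → J5 → J2


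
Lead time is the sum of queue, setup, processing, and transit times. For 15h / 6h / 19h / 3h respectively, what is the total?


Lead time = queue + setup + processing + transit
= 15 + 6 + 19 + 3
= 43 hours


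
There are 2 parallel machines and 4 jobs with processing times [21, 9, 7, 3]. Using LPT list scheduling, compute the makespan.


Jobs (LPT sorted): [21, 9, 7, 3]
Machines: 2
  J=21 → Machine 1 (load: 0+21=21)
  J=9 → Machine 2 (load: 0+9=9)
  J=7 → Machine 2 (load: 9+7=16)
  J=3 → Machine 2 (load: 16+3=19)
Machine loads: [21, 19]
Makespan = max = 21 time units


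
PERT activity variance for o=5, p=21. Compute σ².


σ² = ((p - o) / 6)² = (p - o)² / 36
= (21 - 5)² / 36
= 16² / 36
= 256 / 36
= 7.1111


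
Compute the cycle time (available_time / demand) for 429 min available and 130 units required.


Cycle time = available time / demand
= 429 / 130
= 3.30 min/unit


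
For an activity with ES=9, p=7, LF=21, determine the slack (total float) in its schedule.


EF = ES + duration = 9 + 7 = 16
LS = LF - duration = 21 - 7 = 14
Total Float = LF - EF = 21 - 16
(or LS - ES = 14 - 9)
= 5


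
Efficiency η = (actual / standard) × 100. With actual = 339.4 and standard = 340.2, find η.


Efficiency = (actual / standard) × 100
= (339.4 / 340.2) × 100
= 99.8%


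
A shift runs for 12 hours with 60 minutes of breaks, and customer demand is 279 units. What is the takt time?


Available = 12×60 - 60 = 660 min
Takt time = 660 / 279
= 2.37 min/unit


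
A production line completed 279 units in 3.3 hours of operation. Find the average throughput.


Throughput = units / time
= 279 / 3.3
= 84.5 units/hour


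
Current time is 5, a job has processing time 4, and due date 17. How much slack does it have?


Slack = due - current_time - processing
= 17 - 5 - 4
= 8


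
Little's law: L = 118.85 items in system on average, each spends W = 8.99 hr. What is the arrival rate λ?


Little's law: L = λW → λ = L / W
= 118.85 / 8.99
= 13.22 per hour


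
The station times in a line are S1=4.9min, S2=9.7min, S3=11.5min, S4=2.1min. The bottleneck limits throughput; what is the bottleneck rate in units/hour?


Bottleneck = longest station time
Station times: [4.9, 9.7, 11.5, 2.1]
Max = 11.5 min
Rate = 60 / 11.5
= 5.22 units/hour (bottleneck: 11.5min)


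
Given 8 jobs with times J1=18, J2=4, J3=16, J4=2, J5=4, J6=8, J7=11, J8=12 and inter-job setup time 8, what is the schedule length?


Makespan = Σ processing + (n-1) × setup
= (18 + 4 + 16 + 2 + 4 + 8 + 11 + 12) + (8-1)×8
= 75 + 56
= 131 time units


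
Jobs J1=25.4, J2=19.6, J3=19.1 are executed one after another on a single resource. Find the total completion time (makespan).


Sequential makespan: sum all processing times
= 25.4 + 19.6 + 19.1
= 64.1 time units


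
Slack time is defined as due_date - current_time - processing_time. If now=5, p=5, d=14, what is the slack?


Slack = due - current_time - processing
= 14 - 5 - 5
= 4


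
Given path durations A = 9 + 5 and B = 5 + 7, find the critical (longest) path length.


Path A: 9 + 5 = 14
Path B: 5 + 7 = 12
Critical path = longest = max(14, 12)
= 14 (Path A)


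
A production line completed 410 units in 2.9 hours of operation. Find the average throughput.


Throughput = units / time
= 410 / 2.9
= 141.4 units/hour


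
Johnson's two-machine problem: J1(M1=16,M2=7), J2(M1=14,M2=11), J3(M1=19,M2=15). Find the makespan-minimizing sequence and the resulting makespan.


Johnson's rule:
Group 1 (M1≤M2, sort by M1): []
Group 2 (M1>M2, sort desc M2): ['J3', 'J2', 'J1']
Sequence: J3 → J2 → J1
Makespan calculation:
  J3: M1 done=19, M2 done=34
  J2: M1 done=33, M2 done=45
  J1: M1 done=49, M2 done=56
= Sequence: J3 → J2 → J1, Makespan: 56


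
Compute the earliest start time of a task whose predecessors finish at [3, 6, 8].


ES = max of all predecessor completion times
Predecessors: [3, 6, 8]
ES = max(3, 6, 8)
= 8


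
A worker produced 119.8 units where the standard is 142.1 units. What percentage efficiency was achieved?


Efficiency = (actual / standard) × 100
= (119.8 / 142.1) × 100
= 84.3%


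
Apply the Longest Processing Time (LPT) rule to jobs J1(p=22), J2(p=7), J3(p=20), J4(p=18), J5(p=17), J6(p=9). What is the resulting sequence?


LPT: sort by longest processing time first
  J1: p=22
  J3: p=20
  J4: p=18
  J5: p=17
  J6: p=9
  J2: p=7
Order: J1 → J3 → J4 → J5 → J6 → J2


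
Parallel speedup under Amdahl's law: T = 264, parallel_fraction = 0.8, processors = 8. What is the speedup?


Amdahl's law: T_p = T × ((1-p) + p/N)
= 264 × ((1-0.8) + 0.8/8)
= 264 × (0.20 + 0.1000)
= 264 × 0.3000
= 79.20
Speedup = 264/79.20
= 3.33×


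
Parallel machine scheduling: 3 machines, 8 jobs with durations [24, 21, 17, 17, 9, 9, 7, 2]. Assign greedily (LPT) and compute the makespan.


Jobs (LPT sorted): [24, 21, 17, 17, 9, 9, 7, 2]
Machines: 3
  J=24 → Machine 1 (load: 0+24=24)
  J=21 → Machine 2 (load: 0+21=21)
  J=17 → Machine 3 (load: 0+17=17)
  J=17 → Machine 3 (load: 17+17=34)
  J=9 → Machine 2 (load: 21+9=30)
  J=9 → Machine 1 (load: 24+9=33)
  J=7 → Machine 2 (load: 30+7=37)
  J=2 → Machine 1 (load: 33+2=35)
Machine loads: [35, 37, 34]
Makespan = max = 37 time units


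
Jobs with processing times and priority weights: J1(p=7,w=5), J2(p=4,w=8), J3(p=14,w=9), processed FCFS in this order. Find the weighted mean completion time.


Completion times:
  J1: C=7, w×C=5×7=35
  J2: C=11, w×C=8×11=88
  J3: C=25, w×C=9×25=225
Sum w×C = 348
Sum w = 22
Weighted avg = 348/22
= 15.82


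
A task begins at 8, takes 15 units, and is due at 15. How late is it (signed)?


Completion = 8 + 15 = 23
Lateness = C - d = 23 - 15
= 8


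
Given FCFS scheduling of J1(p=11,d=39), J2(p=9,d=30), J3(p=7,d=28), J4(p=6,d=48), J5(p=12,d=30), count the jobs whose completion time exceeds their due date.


Completion vs due date:
  J1: C=11, d=39 → on time
  J2: C=20, d=30 → on time
  J3: C=27, d=28 → on time
  J4: C=33, d=48 → on time
  J5: C=45, d=30 → TARDY
Tardy jobs: J5
Count = 1


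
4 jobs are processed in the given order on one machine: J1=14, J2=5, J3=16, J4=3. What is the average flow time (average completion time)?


Completion times:
  J1: completes at 14
  J2: completes at 19
  J3: completes at 35
  J4: completes at 38
Sum = 106
Average = 106/4
= 26.50


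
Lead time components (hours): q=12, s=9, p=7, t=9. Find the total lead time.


Lead time = queue + setup + processing + transit
= 12 + 9 + 7 + 9
= 37 hours


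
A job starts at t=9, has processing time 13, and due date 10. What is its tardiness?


Completion = start + processing = 9 + 13 = 22
Tardiness = max(0, C - d) = max(0, 22 - 10)
= max(0, 12)
= 12


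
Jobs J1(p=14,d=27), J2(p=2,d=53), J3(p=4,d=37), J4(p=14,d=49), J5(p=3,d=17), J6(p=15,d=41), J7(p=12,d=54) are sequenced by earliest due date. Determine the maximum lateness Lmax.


EDD order: J5 → J1 → J3 → J6 → J4 → J2 → J7
Completion and lateness:
  J5: C=3, d=17, L=3-17=-14
  J1: C=17, d=27, L=17-27=-10
  J3: C=21, d=37, L=21-37=-16
  J6: C=36, d=41, L=36-41=-5
  J4: C=50, d=49, L=50-49=1
  J2: C=52, d=53, L=52-53=-1
  J7: C=64, d=54, L=64-54=10
Lmax = max(-14, -10, -16, -5, 1, -1, 10)
= 10


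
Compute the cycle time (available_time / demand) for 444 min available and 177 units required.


Cycle time = available time / demand
= 444 / 177
= 2.51 min/unit


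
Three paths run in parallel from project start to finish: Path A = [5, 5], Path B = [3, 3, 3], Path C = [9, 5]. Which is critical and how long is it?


Path A: 5 + 5 = 10
Path B: 3 + 3 + 3 = 9
Path C: 9 + 5 = 14
Critical path = longest = max(10, 9, 14)
= 14 (Path C)


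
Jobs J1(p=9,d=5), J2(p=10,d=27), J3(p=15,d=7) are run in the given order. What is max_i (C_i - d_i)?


Lateness per job (L = C - d):
  J1: C=9, d=5, L=4
  J2: C=19, d=27, L=-8
  J3: C=34, d=7, L=27
Lmax = max(4, -8, 27)
= 27


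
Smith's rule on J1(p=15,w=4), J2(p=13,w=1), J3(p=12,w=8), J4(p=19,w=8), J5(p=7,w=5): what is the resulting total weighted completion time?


WSPT order (by p/w): J5 → J3 → J4 → J1 → J2
  J5: C=7, w·C=5×7=35
  J3: C=19, w·C=8×19=152
  J4: C=38, w·C=8×38=304
  J1: C=53, w·C=4×53=212
  J2: C=66, w·C=1×66=66
Σ w·C = 769
= 769


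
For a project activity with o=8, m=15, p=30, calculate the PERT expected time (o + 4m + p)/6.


te = (o + 4m + p) / 6
= (8 + 4×15 + 30) / 6
= (8 + 60 + 30) / 6
= 98 / 6
= 16.33


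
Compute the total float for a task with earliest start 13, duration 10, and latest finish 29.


EF = ES + duration = 13 + 10 = 23
LS = LF - duration = 29 - 10 = 19
Total Float = LF - EF = 29 - 23
(or LS - ES = 19 - 13)
= 6


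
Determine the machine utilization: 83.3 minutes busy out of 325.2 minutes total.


Utilization = busy / total × 100
= 83.3 / 325.2 × 100
= 25.6%


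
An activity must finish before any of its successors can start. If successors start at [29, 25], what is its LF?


LF = min of all successor start times
Successors start at: [29, 25]
LF = min(29, 25)
= 25


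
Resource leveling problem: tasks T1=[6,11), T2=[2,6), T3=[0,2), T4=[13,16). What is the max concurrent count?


Check each time point for overlaps:
  t=0: 1 tasks active (T3)
Max concurrent = 1


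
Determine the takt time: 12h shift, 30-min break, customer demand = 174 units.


Available = 12×60 - 30 = 690 min
Takt time = 690 / 174
= 3.97 min/unit


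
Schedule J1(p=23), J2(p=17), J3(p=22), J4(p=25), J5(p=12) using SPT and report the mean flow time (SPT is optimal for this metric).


SPT order: J5 → J2 → J3 → J1 → J4
Completion times:
  J5: C=12
  J2: C=29
  J3: C=51
  J1: C=74
  J4: C=99
Sum = 265, n = 5
Mean flow = 265/5
= 53.00


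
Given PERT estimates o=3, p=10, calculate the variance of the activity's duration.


σ² = ((p - o) / 6)² = (p - o)² / 36
= (10 - 3)² / 36
= 7² / 36
= 49 / 36
= 1.3611


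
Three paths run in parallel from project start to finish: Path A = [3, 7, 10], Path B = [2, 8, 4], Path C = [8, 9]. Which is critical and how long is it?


Path A: 3 + 7 + 10 = 20
Path B: 2 + 8 + 4 = 14
Path C: 8 + 9 = 17
Critical path = longest = max(20, 14, 17)
= 20 (Path A)


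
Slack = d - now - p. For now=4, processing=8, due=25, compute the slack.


Slack = due - current_time - processing
= 25 - 4 - 8
= 13


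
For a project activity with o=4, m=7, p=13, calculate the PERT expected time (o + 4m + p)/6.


te = (o + 4m + p) / 6
= (4 + 4×7 + 13) / 6
= (4 + 28 + 13) / 6
= 45 / 6
= 7.50


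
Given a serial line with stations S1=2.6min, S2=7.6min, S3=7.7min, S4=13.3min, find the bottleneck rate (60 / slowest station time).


Bottleneck = longest station time
Station times: [2.6, 7.6, 7.7, 13.3]
Max = 13.3 min
Rate = 60 / 13.3
= 4.51 units/hour (bottleneck: 13.3min)


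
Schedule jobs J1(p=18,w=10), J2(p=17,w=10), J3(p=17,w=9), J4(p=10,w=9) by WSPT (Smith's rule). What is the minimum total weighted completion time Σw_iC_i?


WSPT order (by p/w): J4 → J2 → J1 → J3
  J4: C=10, w·C=9×10=90
  J2: C=27, w·C=10×27=270
  J1: C=45, w·C=10×45=450
  J3: C=62, w·C=9×62=558
Σ w·C = 1368
= 1368


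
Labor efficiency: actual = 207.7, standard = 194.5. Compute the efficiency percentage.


Efficiency = (actual / standard) × 100
= (207.7 / 194.5) × 100
= 106.8%


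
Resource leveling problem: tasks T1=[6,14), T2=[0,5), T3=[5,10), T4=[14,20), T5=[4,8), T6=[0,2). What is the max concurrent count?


Check each time point for overlaps:
  t=6: 3 tasks active (T1, T3, T5)
Max concurrent = 3


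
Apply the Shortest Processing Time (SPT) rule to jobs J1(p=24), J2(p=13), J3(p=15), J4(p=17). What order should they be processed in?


SPT: sort by shortest processing time
  J2: p=13
  J3: p=15
  J4: p=17
  J1: p=24
Order: J2 → J3 → J4 → J1


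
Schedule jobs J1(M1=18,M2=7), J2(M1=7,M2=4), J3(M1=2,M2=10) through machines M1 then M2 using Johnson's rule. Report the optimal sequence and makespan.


Johnson's rule:
Group 1 (M1≤M2, sort by M1): ['J3']
Group 2 (M1>M2, sort desc M2): ['J1', 'J2']
Sequence: J3 → J1 → J2
Makespan calculation:
  J3: M1 done=2, M2 done=12
  J1: M1 done=20, M2 done=27
  J2: M1 done=27, M2 done=31
= Sequence: J3 → J1 → J2, Makespan: 31


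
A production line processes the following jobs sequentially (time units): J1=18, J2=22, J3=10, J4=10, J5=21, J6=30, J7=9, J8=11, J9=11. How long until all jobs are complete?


Sequential makespan: sum all processing times
= 18 + 22 + 10 + 10 + 21 + 30 + 9 + 11 + 11
= 142 time units


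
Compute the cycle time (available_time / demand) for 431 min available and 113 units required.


Cycle time = available time / demand
= 431 / 113
= 3.81 min/unit


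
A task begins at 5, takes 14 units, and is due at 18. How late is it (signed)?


Completion = 5 + 14 = 19
Lateness = C - d = 19 - 18
= 1


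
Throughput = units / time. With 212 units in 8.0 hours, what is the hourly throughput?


Throughput = units / time
= 212 / 8.0
= 26.5 units/hour


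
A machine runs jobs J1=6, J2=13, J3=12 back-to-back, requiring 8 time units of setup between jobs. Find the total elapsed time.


Makespan = Σ processing + (n-1) × setup
= (6 + 13 + 12) + (3-1)×8
= 31 + 16
= 47 time units


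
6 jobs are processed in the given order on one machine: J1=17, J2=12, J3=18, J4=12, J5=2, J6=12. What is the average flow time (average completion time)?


Completion times:
  J1: completes at 17
  J2: completes at 29
  J3: completes at 47
  J4: completes at 59
  J5: completes at 61
  J6: completes at 73
Sum = 286
Average = 286/6
= 47.67


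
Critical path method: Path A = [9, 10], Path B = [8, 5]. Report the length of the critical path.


Path A: 9 + 10 = 19
Path B: 8 + 5 = 13
Critical path = longest = max(19, 13)
= 19 (Path A)


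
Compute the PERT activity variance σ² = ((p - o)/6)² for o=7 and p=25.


σ² = ((p - o) / 6)² = (p - o)² / 36
= (25 - 7)² / 36
= 18² / 36
= 324 / 36
= 9.0000


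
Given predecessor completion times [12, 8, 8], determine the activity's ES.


ES = max of all predecessor completion times
Predecessors: [12, 8, 8]
ES = max(12, 8, 8)
= 12


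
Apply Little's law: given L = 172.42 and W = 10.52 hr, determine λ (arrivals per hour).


Little's law: L = λW → λ = L / W
= 172.42 / 10.52
= 16.39 per hour


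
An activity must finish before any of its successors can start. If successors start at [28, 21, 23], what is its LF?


LF = min of all successor start times
Successors start at: [28, 21, 23]
LF = min(28, 21, 23)
= 21


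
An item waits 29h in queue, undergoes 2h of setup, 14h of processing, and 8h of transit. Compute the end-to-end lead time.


Lead time = queue + setup + processing + transit
= 29 + 2 + 14 + 8
= 53 hours


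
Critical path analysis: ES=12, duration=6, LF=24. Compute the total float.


EF = ES + duration = 12 + 6 = 18
LS = LF - duration = 24 - 6 = 18
Total Float = LF - EF = 24 - 18
(or LS - ES = 18 - 12)
= 6


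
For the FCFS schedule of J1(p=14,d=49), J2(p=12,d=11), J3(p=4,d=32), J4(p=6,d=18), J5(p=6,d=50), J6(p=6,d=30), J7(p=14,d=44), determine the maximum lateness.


Lateness per job (L = C - d):
  J1: C=14, d=49, L=-35
  J2: C=26, d=11, L=15
  J3: C=30, d=32, L=-2
  J4: C=36, d=18, L=18
  J5: C=42, d=50, L=-8
  J6: C=48, d=30, L=18
  J7: C=62, d=44, L=18
Lmax = max(-35, 15, -2, 18, -8, 18, 18)
= 18


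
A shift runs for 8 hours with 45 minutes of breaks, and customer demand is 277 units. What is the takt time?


Available = 8×60 - 45 = 435 min
Takt time = 435 / 277
= 1.57 min/unit


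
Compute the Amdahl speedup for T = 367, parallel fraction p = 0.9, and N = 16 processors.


Amdahl's law: T_p = T × ((1-p) + p/N)
= 367 × ((1-0.9) + 0.9/16)
= 367 × (0.10 + 0.0563)
= 367 × 0.1562
= 57.34
Speedup = 367/57.34
= 6.40×


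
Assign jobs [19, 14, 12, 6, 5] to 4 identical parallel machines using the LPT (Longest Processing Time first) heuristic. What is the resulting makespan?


Jobs (LPT sorted): [19, 14, 12, 6, 5]
Machines: 4
  J=19 → Machine 1 (load: 0+19=19)
  J=14 → Machine 2 (load: 0+14=14)
  J=12 → Machine 3 (load: 0+12=12)
  J=6 → Machine 4 (load: 0+6=6)
  J=5 → Machine 4 (load: 6+5=11)
Machine loads: [19, 14, 12, 11]
Makespan = max = 19 time units


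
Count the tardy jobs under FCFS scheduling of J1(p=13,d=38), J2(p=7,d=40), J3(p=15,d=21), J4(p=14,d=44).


Completion vs due date:
  J1: C=13, d=38 → on time
  J2: C=20, d=40 → on time
  J3: C=35, d=21 → TARDY
  J4: C=49, d=44 → TARDY
Tardy jobs: J3, J4
Count = 2


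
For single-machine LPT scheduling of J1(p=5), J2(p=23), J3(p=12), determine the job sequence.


LPT: sort by longest processing time first
  J2: p=23
  J3: p=12
  J1: p=5
Order: J2 → J3 → J1


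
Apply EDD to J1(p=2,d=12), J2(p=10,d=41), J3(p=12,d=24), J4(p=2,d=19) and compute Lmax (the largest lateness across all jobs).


EDD order: J1 → J4 → J3 → J2
Completion and lateness:
  J1: C=2, d=12, L=2-12=-10
  J4: C=4, d=19, L=4-19=-15
  J3: C=16, d=24, L=16-24=-8
  J2: C=26, d=41, L=26-41=-15
Lmax = max(-10, -15, -8, -15)
= -8


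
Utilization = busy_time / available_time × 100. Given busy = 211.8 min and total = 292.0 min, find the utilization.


Utilization = busy / total × 100
= 211.8 / 292.0 × 100
= 72.5%


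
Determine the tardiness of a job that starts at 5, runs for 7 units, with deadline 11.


Completion = start + processing = 5 + 7 = 12
Tardiness = max(0, C - d) = max(0, 12 - 11)
= max(0, 1)
= 1


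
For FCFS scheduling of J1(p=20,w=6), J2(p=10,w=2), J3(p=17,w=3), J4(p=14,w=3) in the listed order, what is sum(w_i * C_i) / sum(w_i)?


Completion times:
  J1: C=20, w×C=6×20=120
  J2: C=30, w×C=2×30=60
  J3: C=47, w×C=3×47=141
  J4: C=61, w×C=3×61=183
Sum w×C = 504
Sum w = 14
Weighted avg = 504/14
= 36.00


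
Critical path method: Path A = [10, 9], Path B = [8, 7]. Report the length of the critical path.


Path A: 10 + 9 = 19
Path B: 8 + 7 = 15
Critical path = longest = max(19, 15)
= 19 (Path A)


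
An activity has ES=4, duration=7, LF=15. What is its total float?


EF = ES + duration = 4 + 7 = 11
LS = LF - duration = 15 - 7 = 8
Total Float = LF - EF = 15 - 11
(or LS - ES = 8 - 4)
= 4


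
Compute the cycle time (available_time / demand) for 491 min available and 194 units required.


Cycle time = available time / demand
= 491 / 194
= 2.53 min/unit


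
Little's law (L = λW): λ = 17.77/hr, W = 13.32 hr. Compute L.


Little's law: L = λ × W
= 17.77 × 13.32
= 236.70


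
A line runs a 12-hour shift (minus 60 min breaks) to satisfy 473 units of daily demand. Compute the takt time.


Available = 12×60 - 60 = 660 min
Takt time = 660 / 473
= 1.40 min/unit


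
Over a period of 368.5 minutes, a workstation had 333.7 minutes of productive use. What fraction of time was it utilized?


Utilization = busy / total × 100
= 333.7 / 368.5 × 100
= 90.6%


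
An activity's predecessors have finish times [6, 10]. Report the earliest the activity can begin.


ES = max of all predecessor completion times
Predecessors: [6, 10]
ES = max(6, 10)
= 10


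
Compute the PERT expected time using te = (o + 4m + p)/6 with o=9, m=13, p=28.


te = (o + 4m + p) / 6
= (9 + 4×13 + 28) / 6
= (9 + 52 + 28) / 6
= 89 / 6
= 14.83


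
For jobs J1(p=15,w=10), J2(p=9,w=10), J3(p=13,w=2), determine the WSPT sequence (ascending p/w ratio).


WSPT (Smith's rule): sort by p/w ascending
  J2: p/w = 9/10 = 0.900
  J1: p/w = 15/10 = 1.500
  J3: p/w = 13/2 = 6.500
Order: J2 → J1 → J3


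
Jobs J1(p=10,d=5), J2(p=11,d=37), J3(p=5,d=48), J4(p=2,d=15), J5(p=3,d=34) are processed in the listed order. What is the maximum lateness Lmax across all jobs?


Lateness per job (L = C - d):
  J1: C=10, d=5, L=5
  J2: C=21, d=37, L=-16
  J3: C=26, d=48, L=-22
  J4: C=28, d=15, L=13
  J5: C=31, d=34, L=-3
Lmax = max(5, -16, -22, 13, -3)
= 13


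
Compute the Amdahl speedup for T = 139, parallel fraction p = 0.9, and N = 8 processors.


Amdahl's law: T_p = T × ((1-p) + p/N)
= 139 × ((1-0.9) + 0.9/8)
= 139 × (0.10 + 0.1125)
= 139 × 0.2125
= 29.54
Speedup = 139/29.54
= 4.71×


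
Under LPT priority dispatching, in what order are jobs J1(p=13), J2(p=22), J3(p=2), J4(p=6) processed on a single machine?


LPT: sort by longest processing time first
  J2: p=22
  J1: p=13
  J4: p=6
  J3: p=2
Order: J2 → J1 → J4 → J3


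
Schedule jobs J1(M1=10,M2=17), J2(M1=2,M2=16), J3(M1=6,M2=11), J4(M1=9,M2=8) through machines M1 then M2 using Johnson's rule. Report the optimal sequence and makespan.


Johnson's rule:
Group 1 (M1≤M2, sort by M1): ['J2', 'J3', 'J1']
Group 2 (M1>M2, sort desc M2): ['J4']
Sequence: J2 → J3 → J1 → J4
Makespan calculation:
  J2: M1 done=2, M2 done=18
  J3: M1 done=8, M2 done=29
  J1: M1 done=18, M2 done=46
  J4: M1 done=27, M2 done=54
= Sequence: J2 → J3 → J1 → J4, Makespan: 54


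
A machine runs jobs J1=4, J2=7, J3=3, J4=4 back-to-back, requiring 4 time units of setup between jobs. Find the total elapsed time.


Makespan = Σ processing + (n-1) × setup
= (4 + 7 + 3 + 4) + (4-1)×4
= 18 + 12
= 30 time units


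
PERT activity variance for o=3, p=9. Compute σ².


σ² = ((p - o) / 6)² = (p - o)² / 36
= (9 - 3)² / 36
= 6² / 36
= 36 / 36
= 1.0000


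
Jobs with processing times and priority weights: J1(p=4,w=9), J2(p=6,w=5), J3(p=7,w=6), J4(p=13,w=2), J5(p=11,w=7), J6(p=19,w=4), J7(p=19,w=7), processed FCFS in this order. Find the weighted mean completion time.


Completion times:
  J1: C=4, w×C=9×4=36
  J2: C=10, w×C=5×10=50
  J3: C=17, w×C=6×17=102
  J4: C=30, w×C=2×30=60
  J5: C=41, w×C=7×41=287
  J6: C=60, w×C=4×60=240
  J7: C=79, w×C=7×79=553
Sum w×C = 1328
Sum w = 40
Weighted avg = 1328/40
= 33.20


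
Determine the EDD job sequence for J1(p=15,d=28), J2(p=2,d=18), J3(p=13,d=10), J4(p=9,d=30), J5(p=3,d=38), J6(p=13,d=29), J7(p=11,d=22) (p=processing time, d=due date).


EDD: sort by earliest due date
  J3: d=10, p=13
  J2: d=18, p=2
  J7: d=22, p=11
  J1: d=28, p=15
  J6: d=29, p=13
  J4: d=30, p=9
  J5: d=38, p=3
Order: J3 → J2 → J7 → J1 → J6 → J4 → J5


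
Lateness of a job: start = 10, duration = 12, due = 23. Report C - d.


Completion = 10 + 12 = 22
Lateness = C - d = 22 - 23
= -1


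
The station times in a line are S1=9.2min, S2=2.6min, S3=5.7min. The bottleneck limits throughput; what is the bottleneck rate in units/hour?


Bottleneck = longest station time
Station times: [9.2, 2.6, 5.7]
Max = 9.2 min
Rate = 60 / 9.2
= 6.52 units/hour (bottleneck: 9.2min)


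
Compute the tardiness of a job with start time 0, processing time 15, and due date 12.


Completion = start + processing = 0 + 15 = 15
Tardiness = max(0, C - d) = max(0, 15 - 12)
= max(0, 3)
= 3


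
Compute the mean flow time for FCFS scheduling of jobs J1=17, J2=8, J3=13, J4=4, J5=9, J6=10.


Completion times:
  J1: completes at 17
  J2: completes at 25
  J3: completes at 38
  J4: completes at 42
  J5: completes at 51
  J6: completes at 61
Sum = 234
Average = 234/6
= 39.00


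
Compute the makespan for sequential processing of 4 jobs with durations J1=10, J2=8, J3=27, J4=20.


Sequential makespan: sum all processing times
= 10 + 8 + 27 + 20
= 65 time units


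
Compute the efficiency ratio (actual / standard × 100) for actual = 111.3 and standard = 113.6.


Efficiency = (actual / standard) × 100
= (111.3 / 113.6) × 100
= 98.0%


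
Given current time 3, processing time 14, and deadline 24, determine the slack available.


Slack = due - current_time - processing
= 24 - 3 - 14
= 7


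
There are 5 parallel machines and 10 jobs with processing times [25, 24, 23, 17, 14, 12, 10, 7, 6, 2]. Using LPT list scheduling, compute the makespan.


Jobs (LPT sorted): [25, 24, 23, 17, 14, 12, 10, 7, 6, 2]
Machines: 5
  J=25 → Machine 1 (load: 0+25=25)
  J=24 → Machine 2 (load: 0+24=24)
  J=23 → Machine 3 (load: 0+23=23)
  J=17 → Machine 4 (load: 0+17=17)
  J=14 → Machine 5 (load: 0+14=14)
  J=12 → Machine 5 (load: 14+12=26)
  J=10 → Machine 4 (load: 17+10=27)
  J=7 → Machine 3 (load: 23+7=30)
  J=6 → Machine 2 (load: 24+6=30)
  J=2 → Machine 1 (load: 25+2=27)
Machine loads: [27, 30, 30, 27, 26]
Makespan = max = 30 time units


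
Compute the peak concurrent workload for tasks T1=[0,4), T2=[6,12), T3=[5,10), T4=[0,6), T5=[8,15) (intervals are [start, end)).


Check each time point for overlaps:
  t=8: 3 tasks active (T2, T3, T5)
Max concurrent = 3


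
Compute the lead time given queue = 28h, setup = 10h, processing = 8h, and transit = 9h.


Lead time = queue + setup + processing + transit
= 28 + 10 + 8 + 9
= 55 hours


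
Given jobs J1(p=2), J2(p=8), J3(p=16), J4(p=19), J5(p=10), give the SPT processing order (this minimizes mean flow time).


SPT: sort by shortest processing time
  J1: p=2
  J2: p=8
  J5: p=10
  J3: p=16
  J4: p=19
Order: J1 → J2 → J5 → J3 → J4


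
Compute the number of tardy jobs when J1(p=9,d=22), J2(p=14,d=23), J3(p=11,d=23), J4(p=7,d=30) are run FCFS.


Completion vs due date:
  J1: C=9, d=22 → on time
  J2: C=23, d=23 → on time
  J3: C=34, d=23 → TARDY
  J4: C=41, d=30 → TARDY
Tardy jobs: J3, J4
Count = 2


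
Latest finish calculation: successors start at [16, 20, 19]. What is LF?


LF = min of all successor start times
Successors start at: [16, 20, 19]
LF = min(16, 20, 19)
= 16


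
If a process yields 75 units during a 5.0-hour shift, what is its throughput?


Throughput = units / time
= 75 / 5.0
= 15.0 units/hour


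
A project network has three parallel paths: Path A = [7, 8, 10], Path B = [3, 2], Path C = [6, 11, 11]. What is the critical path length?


Path A: 7 + 8 + 10 = 25
Path B: 3 + 2 = 5
Path C: 6 + 11 + 11 = 28
Critical path = longest = max(25, 5, 28)
= 28 (Path C)


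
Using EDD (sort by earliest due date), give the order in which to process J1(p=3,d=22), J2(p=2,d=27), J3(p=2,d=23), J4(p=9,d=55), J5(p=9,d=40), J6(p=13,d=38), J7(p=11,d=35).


EDD: sort by earliest due date
  J1: d=22, p=3
  J3: d=23, p=2
  J2: d=27, p=2
  J7: d=35, p=11
  J6: d=38, p=13
  J5: d=40, p=9
  J4: d=55, p=9
Order: J1 → J3 → J2 → J7 → J6 → J5 → J4


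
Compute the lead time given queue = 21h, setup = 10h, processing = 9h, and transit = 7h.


Lead time = queue + setup + processing + transit
= 21 + 10 + 9 + 7
= 47 hours


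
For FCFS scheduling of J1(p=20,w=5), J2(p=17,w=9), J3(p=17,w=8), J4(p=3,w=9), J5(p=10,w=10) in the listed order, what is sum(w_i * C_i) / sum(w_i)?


Completion times:
  J1: C=20, w×C=5×20=100
  J2: C=37, w×C=9×37=333
  J3: C=54, w×C=8×54=432
  J4: C=57, w×C=9×57=513
  J5: C=67, w×C=10×67=670
Sum w×C = 2048
Sum w = 41
Weighted avg = 2048/41
= 49.95


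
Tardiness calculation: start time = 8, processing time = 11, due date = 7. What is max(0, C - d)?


Completion = start + processing = 8 + 11 = 19
Tardiness = max(0, C - d) = max(0, 19 - 7)
= max(0, 12)
= 12


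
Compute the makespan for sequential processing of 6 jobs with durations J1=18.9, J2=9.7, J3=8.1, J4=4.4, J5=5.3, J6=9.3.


Sequential makespan: sum all processing times
= 18.9 + 9.7 + 8.1 + 4.4 + 5.3 + 9.3
= 55.7 time units


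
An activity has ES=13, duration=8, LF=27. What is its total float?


EF = ES + duration = 13 + 8 = 21
LS = LF - duration = 27 - 8 = 19
Total Float = LF - EF = 27 - 21
(or LS - ES = 19 - 13)
= 6


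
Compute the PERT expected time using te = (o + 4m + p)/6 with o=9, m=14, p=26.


te = (o + 4m + p) / 6
= (9 + 4×14 + 26) / 6
= (9 + 56 + 26) / 6
= 91 / 6
= 15.17


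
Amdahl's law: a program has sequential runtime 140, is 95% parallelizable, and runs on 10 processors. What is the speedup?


Amdahl's law: T_p = T × ((1-p) + p/N)
= 140 × ((1-0.95) + 0.95/10)
= 140 × (0.05 + 0.0950)
= 140 × 0.1450
= 20.30
Speedup = 140/20.30
= 6.90×


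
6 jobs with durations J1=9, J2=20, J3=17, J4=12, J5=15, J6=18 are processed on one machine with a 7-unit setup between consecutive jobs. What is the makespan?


Makespan = Σ processing + (n-1) × setup
= (9 + 20 + 17 + 12 + 15 + 18) + (6-1)×7
= 91 + 35
= 126 time units


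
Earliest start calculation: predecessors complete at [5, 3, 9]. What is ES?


ES = max of all predecessor completion times
Predecessors: [5, 3, 9]
ES = max(5, 3, 9)
= 9


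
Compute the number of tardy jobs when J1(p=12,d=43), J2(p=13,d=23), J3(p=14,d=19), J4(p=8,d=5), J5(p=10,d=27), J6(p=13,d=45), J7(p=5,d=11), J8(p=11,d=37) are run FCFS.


Completion vs due date:
  J1: C=12, d=43 → on time
  J2: C=25, d=23 → TARDY
  J3: C=39, d=19 → TARDY
  J4: C=47, d=5 → TARDY
  J5: C=57, d=27 → TARDY
  J6: C=70, d=45 → TARDY
  J7: C=75, d=11 → TARDY
  J8: C=86, d=37 → TARDY
Tardy jobs: J2, J3, J4, J5, J6, J7, J8
Count = 7


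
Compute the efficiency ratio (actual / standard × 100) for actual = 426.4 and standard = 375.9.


Efficiency = (actual / standard) × 100
= (426.4 / 375.9) × 100
= 113.4%


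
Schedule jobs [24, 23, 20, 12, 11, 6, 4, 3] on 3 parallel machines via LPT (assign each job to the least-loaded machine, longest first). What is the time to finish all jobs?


Jobs (LPT sorted): [24, 23, 20, 12, 11, 6, 4, 3]
Machines: 3
  J=24 → Machine 1 (load: 0+24=24)
  J=23 → Machine 2 (load: 0+23=23)
  J=20 → Machine 3 (load: 0+20=20)
  J=12 → Machine 3 (load: 20+12=32)
  J=11 → Machine 2 (load: 23+11=34)
  J=6 → Machine 1 (load: 24+6=30)
  J=4 → Machine 1 (load: 30+4=34)
  J=3 → Machine 3 (load: 32+3=35)
Machine loads: [34, 34, 35]
Makespan = max = 35 time units


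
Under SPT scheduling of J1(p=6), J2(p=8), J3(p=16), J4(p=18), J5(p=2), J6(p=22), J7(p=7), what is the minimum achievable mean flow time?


SPT order: J5 → J1 → J7 → J2 → J3 → J4 → J6
Completion times:
  J5: C=2
  J1: C=8
  J7: C=15
  J2: C=23
  J3: C=39
  J4: C=57
  J6: C=79
Sum = 223, n = 7
Mean flow = 223/7
= 31.86


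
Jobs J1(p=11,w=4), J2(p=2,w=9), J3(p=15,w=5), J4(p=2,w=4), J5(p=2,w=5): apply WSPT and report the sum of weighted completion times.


WSPT order (by p/w): J2 → J5 → J4 → J1 → J3
  J2: C=2, w·C=9×2=18
  J5: C=4, w·C=5×4=20
  J4: C=6, w·C=4×6=24
  J1: C=17, w·C=4×17=68
  J3: C=32, w·C=5×32=160
Σ w·C = 290
= 290


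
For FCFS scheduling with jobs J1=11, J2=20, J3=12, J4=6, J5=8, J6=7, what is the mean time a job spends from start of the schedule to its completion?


Completion times:
  J1: completes at 11
  J2: completes at 31
  J3: completes at 43
  J4: completes at 49
  J5: completes at 57
  J6: completes at 64
Sum = 255
Average = 255/6
= 42.50


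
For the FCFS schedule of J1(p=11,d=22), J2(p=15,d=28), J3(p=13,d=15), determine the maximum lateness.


Lateness per job (L = C - d):
  J1: C=11, d=22, L=-11
  J2: C=26, d=28, L=-2
  J3: C=39, d=15, L=24
Lmax = max(-11, -2, 24)
= 24


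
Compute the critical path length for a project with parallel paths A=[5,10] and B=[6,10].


Path A: 5 + 10 = 15
Path B: 6 + 10 = 16
Critical path = longest = max(15, 16)
= 16 (Path B)


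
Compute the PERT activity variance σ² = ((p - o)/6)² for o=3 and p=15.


σ² = ((p - o) / 6)² = (p - o)² / 36
= (15 - 3)² / 36
= 12² / 36
= 144 / 36
= 4.0000
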